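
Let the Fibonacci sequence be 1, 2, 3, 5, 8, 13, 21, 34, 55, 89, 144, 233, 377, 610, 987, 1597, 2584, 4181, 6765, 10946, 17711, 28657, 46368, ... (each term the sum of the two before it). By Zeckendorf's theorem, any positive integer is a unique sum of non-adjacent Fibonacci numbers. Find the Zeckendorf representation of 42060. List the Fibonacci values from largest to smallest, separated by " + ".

28657 ≤ 42060 < 46368, so take 28657; remainder 13403
10946 ≤ 13403 < 17711, so take 10946; remainder 2457
1597 ≤ 2457 < 2584, so take 1597; remainder 860
610 ≤ 860 < 987, so take 610; remainder 250
233 ≤ 250 < 377, so take 233; remainder 17
13 ≤ 17 < 21, so take 13; remainder 4
3 ≤ 4 < 5, so take 3; remainder 1
1 ≤ 1 < 2, so take 1; remainder 0
So 42060 = 28657 + 10946 + 1597 + 610 + 233 + 13 + 3 + 1, with no two terms consecutive in the sequence.

28657 + 10946 + 1597 + 610 + 233 + 13 + 3 + 1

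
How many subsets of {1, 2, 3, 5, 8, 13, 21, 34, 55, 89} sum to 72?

Each representation comes from the Zeckendorf form by replacing some F_k with F_{k−1} + F_{k−2} where possible.
72 = 55+13+3+1 = 55+8+5+3+1 = 34+21+13+3+1 = 34+21+8+5+3+1 — 4 representations.

4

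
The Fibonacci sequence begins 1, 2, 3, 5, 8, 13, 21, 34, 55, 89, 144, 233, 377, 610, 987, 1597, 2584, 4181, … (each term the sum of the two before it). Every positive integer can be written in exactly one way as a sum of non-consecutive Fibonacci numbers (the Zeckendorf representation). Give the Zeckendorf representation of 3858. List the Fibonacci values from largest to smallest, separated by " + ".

2584 + 987 + 233 + 34 + 13 + 5 + 2

Repeatedly subtract the largest Fibonacci number that fits:
3858 − 2584 = 1274
1274 − 987 = 287
287 − 233 = 54
54 − 34 = 20
20 − 13 = 7
7 − 5 = 2
2 − 2 = 0
So 3858 = 2584 + 987 + 233 + 34 + 13 + 5 + 2, with no two terms consecutive in the sequence.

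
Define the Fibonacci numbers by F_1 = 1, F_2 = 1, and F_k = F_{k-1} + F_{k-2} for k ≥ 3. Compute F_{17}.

Iterating the recurrence up to F_{12} = 144 and F_{11} = 89:
F_{13} = F_{12} + F_{11} = 144 + 89 = 233
F_{14} = F_{13} + F_{12} = 233 + 144 = 377
F_{15} = F_{14} + F_{13} = 377 + 233 = 610
F_{16} = F_{15} + F_{14} = 610 + 377 = 987
F_{17} = F_{16} + F_{15} = 987 + 610 = 1597

1597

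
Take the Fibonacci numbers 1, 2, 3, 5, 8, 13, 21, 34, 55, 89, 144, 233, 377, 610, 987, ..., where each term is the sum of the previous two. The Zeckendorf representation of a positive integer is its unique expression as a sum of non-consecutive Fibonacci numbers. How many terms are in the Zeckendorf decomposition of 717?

4

subtract 610 from 717: 107 remains
subtract 89 from 107: 18 remains
subtract 13 from 18: 5 remains
subtract 5 from 5: 0 remains
717 = 610 + 89 + 13 + 5, which has 4 terms.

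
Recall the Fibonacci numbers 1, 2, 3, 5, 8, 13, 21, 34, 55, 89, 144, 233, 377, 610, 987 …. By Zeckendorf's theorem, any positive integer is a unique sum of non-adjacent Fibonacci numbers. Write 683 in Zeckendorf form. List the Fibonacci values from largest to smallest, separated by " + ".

610 + 55 + 13 + 5

683 − 610 = 73
73 − 55 = 18
18 − 13 = 5
5 − 5 = 0
So 683 = 610 + 55 + 13 + 5, with no two terms consecutive in the sequence.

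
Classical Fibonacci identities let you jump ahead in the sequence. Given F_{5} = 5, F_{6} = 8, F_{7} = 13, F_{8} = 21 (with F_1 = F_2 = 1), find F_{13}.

233

By the addition formula F_{m+n} = F_m F_{n+1} + F_{m−1} F_n with m=6, n=7: F_{13} = 8·21 + 5·13 = 168 + 65 = 233.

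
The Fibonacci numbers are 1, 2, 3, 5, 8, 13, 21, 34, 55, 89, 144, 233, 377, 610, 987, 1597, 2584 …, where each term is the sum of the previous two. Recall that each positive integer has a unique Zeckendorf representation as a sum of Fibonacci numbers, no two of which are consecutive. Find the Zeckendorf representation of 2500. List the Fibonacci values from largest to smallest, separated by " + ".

1597 + 610 + 233 + 55 + 5

largest Fibonacci ≤ 2500 is 1597; 2500 − 1597 = 903
largest Fibonacci ≤ 903 is 610; 903 − 610 = 293
largest Fibonacci ≤ 293 is 233; 293 − 233 = 60
largest Fibonacci ≤ 60 is 55; 60 − 55 = 5
largest Fibonacci ≤ 5 is 5; 5 − 5 = 0
So 2500 = 1597 + 610 + 233 + 55 + 5, with no two terms consecutive in the sequence.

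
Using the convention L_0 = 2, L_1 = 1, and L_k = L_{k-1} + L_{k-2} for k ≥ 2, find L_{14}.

843

Iterating the recurrence up to L_{6} = 18 and L_{5} = 11:
L_{7} = L_{6} + L_{5} = 18 + 11 = 29
L_{8} = L_{7} + L_{6} = 29 + 18 = 47
L_{9} = L_{8} + L_{7} = 47 + 29 = 76
L_{10} = L_{9} + L_{8} = 76 + 47 = 123
L_{11} = L_{10} + L_{9} = 123 + 76 = 199
L_{12} = L_{11} + L_{10} = 199 + 123 = 322
L_{13} = L_{12} + L_{11} = 322 + 199 = 521
L_{14} = L_{13} + L_{12} = 521 + 322 = 843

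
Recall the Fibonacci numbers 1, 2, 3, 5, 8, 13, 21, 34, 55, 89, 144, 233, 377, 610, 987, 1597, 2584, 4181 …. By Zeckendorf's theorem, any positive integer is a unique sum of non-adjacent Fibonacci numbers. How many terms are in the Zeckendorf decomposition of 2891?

6

subtract 2584 from 2891: 307 remains
subtract 233 from 307: 74 remains
subtract 55 from 74: 19 remains
subtract 13 from 19: 6 remains
subtract 5 from 6: 1 remains
subtract 1 from 1: 0 remains
2891 = 2584 + 233 + 55 + 13 + 5 + 1, which has 6 terms.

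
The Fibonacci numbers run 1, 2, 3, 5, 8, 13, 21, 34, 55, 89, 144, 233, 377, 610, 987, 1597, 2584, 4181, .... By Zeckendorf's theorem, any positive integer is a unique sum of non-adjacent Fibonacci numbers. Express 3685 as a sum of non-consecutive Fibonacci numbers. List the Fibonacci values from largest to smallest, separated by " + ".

2584 + 987 + 89 + 21 + 3 + 1

Greedy algorithm:
3685 − 2584 = 1101
1101 − 987 = 114
114 − 89 = 25
25 − 21 = 4
4 − 3 = 1
1 − 1 = 0
So 3685 = 2584 + 987 + 89 + 21 + 3 + 1, with no two terms consecutive in the sequence.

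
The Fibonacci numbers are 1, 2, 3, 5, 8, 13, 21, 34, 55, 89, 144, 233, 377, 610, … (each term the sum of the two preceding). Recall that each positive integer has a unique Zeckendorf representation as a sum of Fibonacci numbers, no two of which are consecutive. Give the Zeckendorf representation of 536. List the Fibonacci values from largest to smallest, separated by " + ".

377 + 144 + 13 + 2

Repeatedly subtract the largest Fibonacci number that fits:
536 − 377 = 159
159 − 144 = 15
15 − 13 = 2
2 − 2 = 0
So 536 = 377 + 144 + 13 + 2, with no two terms consecutive in the sequence.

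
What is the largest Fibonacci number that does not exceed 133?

89 ≤ 133 < 144, so the largest Fibonacci number not exceeding 133 is 89.

89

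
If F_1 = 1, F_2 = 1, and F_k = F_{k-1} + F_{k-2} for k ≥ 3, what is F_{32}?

Iterating the recurrence up to F_{27} = 196418 and F_{26} = 121393:
F_{28} = F_{27} + F_{26} = 196418 + 121393 = 317811
F_{29} = F_{28} + F_{27} = 317811 + 196418 = 514229
F_{30} = F_{29} + F_{28} = 514229 + 317811 = 832040
F_{31} = F_{30} + F_{29} = 832040 + 514229 = 1346269
F_{32} = F_{31} + F_{30} = 1346269 + 832040 = 2178309

2178309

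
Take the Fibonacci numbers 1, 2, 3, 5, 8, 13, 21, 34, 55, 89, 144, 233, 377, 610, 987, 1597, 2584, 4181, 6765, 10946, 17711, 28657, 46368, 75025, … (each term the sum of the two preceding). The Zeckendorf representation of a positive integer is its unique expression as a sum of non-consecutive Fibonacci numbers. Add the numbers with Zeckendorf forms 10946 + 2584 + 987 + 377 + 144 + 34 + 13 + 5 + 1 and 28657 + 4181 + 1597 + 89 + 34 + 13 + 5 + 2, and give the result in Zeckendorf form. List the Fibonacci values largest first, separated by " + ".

The two numbers are 15091 and 34578, so their sum is 49669.
take 46368 (≤ 49669); 49669 − 46368 = 3301
take 2584 (≤ 3301); 3301 − 2584 = 717
take 610 (≤ 717); 717 − 610 = 107
take 89 (≤ 107); 107 − 89 = 18
take 13 (≤ 18); 18 − 13 = 5
take 5 (≤ 5); 5 − 5 = 0

46368 + 2584 + 610 + 89 + 13 + 5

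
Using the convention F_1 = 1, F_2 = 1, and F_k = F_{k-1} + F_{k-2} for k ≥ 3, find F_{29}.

Iterating the recurrence up to F_{24} = 46368 and F_{23} = 28657:
F_{25} = F_{24} + F_{23} = 46368 + 28657 = 75025
F_{26} = F_{25} + F_{24} = 75025 + 46368 = 121393
F_{27} = F_{26} + F_{25} = 121393 + 75025 = 196418
F_{28} = F_{27} + F_{26} = 196418 + 121393 = 317811
F_{29} = F_{28} + F_{27} = 317811 + 196418 = 514229

514229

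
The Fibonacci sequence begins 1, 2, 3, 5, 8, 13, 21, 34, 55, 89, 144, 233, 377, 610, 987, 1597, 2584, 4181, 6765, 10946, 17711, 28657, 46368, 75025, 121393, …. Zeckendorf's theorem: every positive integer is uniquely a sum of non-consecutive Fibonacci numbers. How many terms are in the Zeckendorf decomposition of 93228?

6

subtract 75025 from 93228: 18203 remains
subtract 17711 from 18203: 492 remains
subtract 377 from 492: 115 remains
subtract 89 from 115: 26 remains
subtract 21 from 26: 5 remains
subtract 5 from 5: 0 remains
93228 = 75025 + 17711 + 377 + 89 + 21 + 5, which has 6 terms.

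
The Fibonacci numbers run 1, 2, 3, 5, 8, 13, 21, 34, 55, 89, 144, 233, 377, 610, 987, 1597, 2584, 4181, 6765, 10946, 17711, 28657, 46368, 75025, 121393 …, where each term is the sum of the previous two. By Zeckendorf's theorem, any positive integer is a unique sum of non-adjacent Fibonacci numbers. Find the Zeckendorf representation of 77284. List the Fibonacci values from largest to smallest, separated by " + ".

largest Fibonacci ≤ 77284 is 75025; 77284 − 75025 = 2259
largest Fibonacci ≤ 2259 is 1597; 2259 − 1597 = 662
largest Fibonacci ≤ 662 is 610; 662 − 610 = 52
largest Fibonacci ≤ 52 is 34; 52 − 34 = 18
largest Fibonacci ≤ 18 is 13; 18 − 13 = 5
largest Fibonacci ≤ 5 is 5; 5 − 5 = 0
So 77284 = 75025 + 1597 + 610 + 34 + 13 + 5, with no two terms consecutive in the sequence.

75025 + 1597 + 610 + 34 + 13 + 5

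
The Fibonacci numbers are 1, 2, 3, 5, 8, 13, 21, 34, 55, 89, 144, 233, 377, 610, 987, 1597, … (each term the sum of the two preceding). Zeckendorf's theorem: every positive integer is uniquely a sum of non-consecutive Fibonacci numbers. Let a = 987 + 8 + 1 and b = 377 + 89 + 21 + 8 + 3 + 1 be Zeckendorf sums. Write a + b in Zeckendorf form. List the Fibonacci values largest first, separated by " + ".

987 + 377 + 89 + 34 + 8

The two numbers are 996 and 499, so their sum is 1495.
Repeatedly subtract the largest Fibonacci number that fits:
987 ≤ 1495 < 1597, so take 987; remainder 508
377 ≤ 508 < 610, so take 377; remainder 131
89 ≤ 131 < 144, so take 89; remainder 42
34 ≤ 42 < 55, so take 34; remainder 8
8 ≤ 8 < 13, so take 8; remainder 0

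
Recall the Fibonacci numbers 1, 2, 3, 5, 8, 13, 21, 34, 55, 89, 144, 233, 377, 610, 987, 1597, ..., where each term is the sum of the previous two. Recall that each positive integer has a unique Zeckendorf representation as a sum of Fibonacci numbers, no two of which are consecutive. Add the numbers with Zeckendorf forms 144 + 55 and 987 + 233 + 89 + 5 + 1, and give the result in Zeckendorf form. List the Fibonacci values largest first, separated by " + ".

987 + 377 + 144 + 5 + 1

The two numbers are 199 and 1315, so their sum is 1514.
Repeatedly subtract the largest Fibonacci number that fits:
1514: greatest Fibonacci not exceeding it is 987, leaving 527
527: greatest Fibonacci not exceeding it is 377, leaving 150
150: greatest Fibonacci not exceeding it is 144, leaving 6
6: greatest Fibonacci not exceeding it is 5, leaving 1
1: greatest Fibonacci not exceeding it is 1, leaving 0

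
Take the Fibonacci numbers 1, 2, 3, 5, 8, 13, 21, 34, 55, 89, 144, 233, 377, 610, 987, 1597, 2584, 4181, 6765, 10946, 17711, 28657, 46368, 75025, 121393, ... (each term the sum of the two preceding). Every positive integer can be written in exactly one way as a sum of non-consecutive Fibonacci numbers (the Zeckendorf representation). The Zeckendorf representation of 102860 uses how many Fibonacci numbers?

subtract 75025 from 102860: 27835 remains
subtract 17711 from 27835: 10124 remains
subtract 6765 from 10124: 3359 remains
subtract 2584 from 3359: 775 remains
subtract 610 from 775: 165 remains
subtract 144 from 165: 21 remains
subtract 21 from 21: 0 remains
102860 = 75025 + 17711 + 6765 + 2584 + 610 + 144 + 21, which has 7 terms.

7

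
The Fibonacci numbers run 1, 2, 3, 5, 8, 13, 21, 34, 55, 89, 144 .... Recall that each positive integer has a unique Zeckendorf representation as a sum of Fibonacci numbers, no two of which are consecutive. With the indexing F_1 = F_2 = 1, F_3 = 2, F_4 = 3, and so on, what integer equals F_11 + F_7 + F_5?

107

F_11 + F_7 + F_5 = 89 + 13 + 5 = 107.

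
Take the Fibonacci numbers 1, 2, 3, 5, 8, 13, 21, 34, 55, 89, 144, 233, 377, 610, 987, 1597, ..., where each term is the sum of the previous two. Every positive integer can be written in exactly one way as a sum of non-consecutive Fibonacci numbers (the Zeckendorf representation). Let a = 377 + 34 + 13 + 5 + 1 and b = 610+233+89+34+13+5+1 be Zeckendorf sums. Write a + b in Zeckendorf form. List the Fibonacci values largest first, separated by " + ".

The two numbers are 430 and 985, so their sum is 1415.
subtract 987 from 1415: 428 remains
subtract 377 from 428: 51 remains
subtract 34 from 51: 17 remains
subtract 13 from 17: 4 remains
subtract 3 from 4: 1 remains
subtract 1 from 1: 0 remains

987 + 377 + 34 + 13 + 3 + 1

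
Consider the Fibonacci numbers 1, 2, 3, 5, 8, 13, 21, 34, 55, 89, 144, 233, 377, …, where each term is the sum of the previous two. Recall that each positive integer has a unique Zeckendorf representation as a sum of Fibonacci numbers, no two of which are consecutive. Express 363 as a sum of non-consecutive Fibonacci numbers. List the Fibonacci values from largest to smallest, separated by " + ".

363 − 233 = 130
130 − 89 = 41
41 − 34 = 7
7 − 5 = 2
2 − 2 = 0
So 363 = 233 + 89 + 34 + 5 + 2, with no two terms consecutive in the sequence.

233 + 89 + 34 + 5 + 2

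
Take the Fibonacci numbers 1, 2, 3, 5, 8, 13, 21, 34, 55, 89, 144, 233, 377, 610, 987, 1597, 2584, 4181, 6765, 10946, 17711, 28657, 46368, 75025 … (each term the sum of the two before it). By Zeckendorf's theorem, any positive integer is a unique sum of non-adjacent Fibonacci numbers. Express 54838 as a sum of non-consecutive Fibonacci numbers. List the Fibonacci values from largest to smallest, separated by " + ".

54838 − 46368 = 8470
8470 − 6765 = 1705
1705 − 1597 = 108
108 − 89 = 19
19 − 13 = 6
6 − 5 = 1
1 − 1 = 0
So 54838 = 46368 + 6765 + 1597 + 89 + 13 + 5 + 1, with no two terms consecutive in the sequence.

46368 + 6765 + 1597 + 89 + 13 + 5 + 1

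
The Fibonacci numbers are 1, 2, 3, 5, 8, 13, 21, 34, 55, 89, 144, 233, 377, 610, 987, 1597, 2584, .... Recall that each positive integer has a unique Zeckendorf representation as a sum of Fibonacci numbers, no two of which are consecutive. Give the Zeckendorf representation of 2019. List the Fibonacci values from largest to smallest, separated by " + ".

1597 ≤ 2019 < 2584, so take 1597; remainder 422
377 ≤ 422 < 610, so take 377; remainder 45
34 ≤ 45 < 55, so take 34; remainder 11
8 ≤ 11 < 13, so take 8; remainder 3
3 ≤ 3 < 5, so take 3; remainder 0
So 2019 = 1597 + 377 + 34 + 8 + 3, with no two terms consecutive in the sequence.

1597 + 377 + 34 + 8 + 3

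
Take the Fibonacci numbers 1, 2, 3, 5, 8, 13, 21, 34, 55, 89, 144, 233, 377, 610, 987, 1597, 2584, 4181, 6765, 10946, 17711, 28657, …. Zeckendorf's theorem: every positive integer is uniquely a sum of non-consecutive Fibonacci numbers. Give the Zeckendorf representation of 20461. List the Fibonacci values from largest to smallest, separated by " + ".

17711 + 2584 + 144 + 21 + 1

Greedily peel off the largest Fibonacci term at each step:
20461: greatest Fibonacci not exceeding it is 17711, leaving 2750
2750: greatest Fibonacci not exceeding it is 2584, leaving 166
166: greatest Fibonacci not exceeding it is 144, leaving 22
22: greatest Fibonacci not exceeding it is 21, leaving 1
1: greatest Fibonacci not exceeding it is 1, leaving 0
So 20461 = 17711 + 2584 + 144 + 21 + 1, with no two terms consecutive in the sequence.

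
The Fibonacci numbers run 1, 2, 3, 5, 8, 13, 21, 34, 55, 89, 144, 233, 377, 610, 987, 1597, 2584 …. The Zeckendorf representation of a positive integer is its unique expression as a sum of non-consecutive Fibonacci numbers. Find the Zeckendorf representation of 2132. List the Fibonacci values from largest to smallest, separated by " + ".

largest Fibonacci ≤ 2132 is 1597; 2132 − 1597 = 535
largest Fibonacci ≤ 535 is 377; 535 − 377 = 158
largest Fibonacci ≤ 158 is 144; 158 − 144 = 14
largest Fibonacci ≤ 14 is 13; 14 − 13 = 1
largest Fibonacci ≤ 1 is 1; 1 − 1 = 0
So 2132 = 1597 + 377 + 144 + 13 + 1, with no two terms consecutive in the sequence.

1597 + 377 + 144 + 13 + 1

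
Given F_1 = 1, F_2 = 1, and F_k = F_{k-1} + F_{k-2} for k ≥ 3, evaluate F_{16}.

987

Iterating the recurrence up to F_{12} = 144 and F_{11} = 89:
F_{13} = F_{12} + F_{11} = 144 + 89 = 233
F_{14} = F_{13} + F_{12} = 233 + 144 = 377
F_{15} = F_{14} + F_{13} = 377 + 233 = 610
F_{16} = F_{15} + F_{14} = 610 + 377 = 987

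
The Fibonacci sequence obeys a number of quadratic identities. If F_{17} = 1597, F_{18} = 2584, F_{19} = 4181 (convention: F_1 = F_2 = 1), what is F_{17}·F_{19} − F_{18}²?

1

1597·4181 − 2584² = 6677057 − 6677056 = 1. (Cassini's identity: F_{k−1}F_{k+1} − F_k² = (−1)^k.)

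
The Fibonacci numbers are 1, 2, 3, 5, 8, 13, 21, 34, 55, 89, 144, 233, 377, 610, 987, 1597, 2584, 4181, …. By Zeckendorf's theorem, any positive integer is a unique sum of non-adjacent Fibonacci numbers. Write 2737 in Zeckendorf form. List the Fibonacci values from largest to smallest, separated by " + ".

Greedily peel off the largest Fibonacci term at each step:
2737 − 2584 = 153
153 − 144 = 9
9 − 8 = 1
1 − 1 = 0
So 2737 = 2584 + 144 + 8 + 1, with no two terms consecutive in the sequence.

2584 + 144 + 8 + 1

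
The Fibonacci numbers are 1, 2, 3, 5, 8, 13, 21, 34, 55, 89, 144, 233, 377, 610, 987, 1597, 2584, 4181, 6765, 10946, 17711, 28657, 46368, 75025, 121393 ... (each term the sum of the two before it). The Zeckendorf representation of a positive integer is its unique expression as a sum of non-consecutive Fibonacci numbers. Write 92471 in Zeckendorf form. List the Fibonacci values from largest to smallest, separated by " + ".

75025 + 10946 + 4181 + 1597 + 610 + 89 + 21 + 2

Repeatedly subtract the largest Fibonacci number that fits:
largest Fibonacci ≤ 92471 is 75025; 92471 − 75025 = 17446
largest Fibonacci ≤ 17446 is 10946; 17446 − 10946 = 6500
largest Fibonacci ≤ 6500 is 4181; 6500 − 4181 = 2319
largest Fibonacci ≤ 2319 is 1597; 2319 − 1597 = 722
largest Fibonacci ≤ 722 is 610; 722 − 610 = 112
largest Fibonacci ≤ 112 is 89; 112 − 89 = 23
largest Fibonacci ≤ 23 is 21; 23 − 21 = 2
largest Fibonacci ≤ 2 is 2; 2 − 2 = 0
So 92471 = 75025 + 10946 + 4181 + 1597 + 610 + 89 + 21 + 2, with no two terms consecutive in the sequence.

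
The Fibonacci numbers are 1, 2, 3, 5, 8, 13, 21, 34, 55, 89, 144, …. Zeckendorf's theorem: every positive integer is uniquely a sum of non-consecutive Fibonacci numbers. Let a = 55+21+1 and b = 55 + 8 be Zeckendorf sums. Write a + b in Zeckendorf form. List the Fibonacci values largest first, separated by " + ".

89 + 34 + 13 + 3 + 1

The two numbers are 77 and 63, so their sum is 140.
Greedily peel off the largest Fibonacci term at each step:
largest Fibonacci ≤ 140 is 89; 140 − 89 = 51
largest Fibonacci ≤ 51 is 34; 51 − 34 = 17
largest Fibonacci ≤ 17 is 13; 17 − 13 = 4
largest Fibonacci ≤ 4 is 3; 4 − 3 = 1
largest Fibonacci ≤ 1 is 1; 1 − 1 = 0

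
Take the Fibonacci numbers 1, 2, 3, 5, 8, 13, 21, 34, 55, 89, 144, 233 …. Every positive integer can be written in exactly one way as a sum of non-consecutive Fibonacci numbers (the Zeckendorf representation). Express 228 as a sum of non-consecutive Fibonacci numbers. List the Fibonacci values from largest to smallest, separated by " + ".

144 + 55 + 21 + 8

largest Fibonacci ≤ 228 is 144; 228 − 144 = 84
largest Fibonacci ≤ 84 is 55; 84 − 55 = 29
largest Fibonacci ≤ 29 is 21; 29 − 21 = 8
largest Fibonacci ≤ 8 is 8; 8 − 8 = 0
So 228 = 144 + 55 + 21 + 8, with no two terms consecutive in the sequence.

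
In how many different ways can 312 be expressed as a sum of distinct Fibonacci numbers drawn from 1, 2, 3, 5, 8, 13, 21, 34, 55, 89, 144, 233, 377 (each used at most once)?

Each representation comes from the Zeckendorf form by replacing some F_k with F_{k−1} + F_{k−2} where possible.
312 = 233+55+21+3 = 233+55+21+2+1 = 233+55+13+8+3 = … (13 more), for 16 in all.

16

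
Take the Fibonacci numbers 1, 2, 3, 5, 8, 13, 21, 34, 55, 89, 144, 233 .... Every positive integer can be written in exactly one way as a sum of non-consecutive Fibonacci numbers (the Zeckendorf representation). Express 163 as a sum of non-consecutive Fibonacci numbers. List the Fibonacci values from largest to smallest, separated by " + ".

Repeatedly subtract the largest Fibonacci number that fits:
163: greatest Fibonacci not exceeding it is 144, leaving 19
19: greatest Fibonacci not exceeding it is 13, leaving 6
6: greatest Fibonacci not exceeding it is 5, leaving 1
1: greatest Fibonacci not exceeding it is 1, leaving 0
So 163 = 144 + 13 + 5 + 1, with no two terms consecutive in the sequence.

144 + 13 + 5 + 1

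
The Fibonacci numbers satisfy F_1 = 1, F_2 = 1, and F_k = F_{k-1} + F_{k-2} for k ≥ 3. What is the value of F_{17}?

1597

Iterating the recurrence up to F_{13} = 233 and F_{12} = 144:
F_{14} = F_{13} + F_{12} = 233 + 144 = 377
F_{15} = F_{14} + F_{13} = 377 + 233 = 610
F_{16} = F_{15} + F_{14} = 610 + 377 = 987
F_{17} = F_{16} + F_{15} = 987 + 610 = 1597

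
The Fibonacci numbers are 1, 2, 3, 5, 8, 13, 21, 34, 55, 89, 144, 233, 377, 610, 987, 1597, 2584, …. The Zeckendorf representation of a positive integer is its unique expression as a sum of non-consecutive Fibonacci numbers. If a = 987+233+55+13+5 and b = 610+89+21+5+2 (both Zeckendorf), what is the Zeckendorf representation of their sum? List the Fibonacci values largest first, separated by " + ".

1597 + 377 + 34 + 8 + 3 + 1

The two numbers are 1293 and 727, so their sum is 2020.
Greedy algorithm:
2020 − 1597 = 423
423 − 377 = 46
46 − 34 = 12
12 − 8 = 4
4 − 3 = 1
1 − 1 = 0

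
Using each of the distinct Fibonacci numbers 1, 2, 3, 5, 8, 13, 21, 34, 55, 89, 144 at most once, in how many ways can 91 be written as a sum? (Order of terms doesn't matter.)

4

Starting from the Zeckendorf form and repeatedly splitting a term F_k into F_{k−1} + F_{k−2} (when neither is already used) reaches every representation.
91 = 89+2 = 55+34+2 = 55+21+13+2 = 55+21+8+5+2 — 4 representations.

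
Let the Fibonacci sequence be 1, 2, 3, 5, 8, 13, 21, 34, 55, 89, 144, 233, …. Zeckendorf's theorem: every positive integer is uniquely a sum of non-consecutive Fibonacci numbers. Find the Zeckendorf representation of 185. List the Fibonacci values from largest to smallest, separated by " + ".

185 − 144 = 41
41 − 34 = 7
7 − 5 = 2
2 − 2 = 0
So 185 = 144 + 34 + 5 + 2, with no two terms consecutive in the sequence.

144 + 34 + 5 + 2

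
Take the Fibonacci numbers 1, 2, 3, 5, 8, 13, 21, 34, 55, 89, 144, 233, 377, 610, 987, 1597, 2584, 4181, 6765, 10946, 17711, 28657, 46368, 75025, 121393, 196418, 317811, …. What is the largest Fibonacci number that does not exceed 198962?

196418

196418 ≤ 198962 < 317811, so the largest Fibonacci number not exceeding 198962 is 196418.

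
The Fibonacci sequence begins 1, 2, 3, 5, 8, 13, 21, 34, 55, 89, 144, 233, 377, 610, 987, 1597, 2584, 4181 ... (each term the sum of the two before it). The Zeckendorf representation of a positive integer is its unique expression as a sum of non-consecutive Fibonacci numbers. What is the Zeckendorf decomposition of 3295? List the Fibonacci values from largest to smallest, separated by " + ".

2584 + 610 + 89 + 8 + 3 + 1

Greedy algorithm:
largest Fibonacci ≤ 3295 is 2584; 3295 − 2584 = 711
largest Fibonacci ≤ 711 is 610; 711 − 610 = 101
largest Fibonacci ≤ 101 is 89; 101 − 89 = 12
largest Fibonacci ≤ 12 is 8; 12 − 8 = 4
largest Fibonacci ≤ 4 is 3; 4 − 3 = 1
largest Fibonacci ≤ 1 is 1; 1 − 1 = 0
So 3295 = 2584 + 610 + 89 + 8 + 3 + 1, with no two terms consecutive in the sequence.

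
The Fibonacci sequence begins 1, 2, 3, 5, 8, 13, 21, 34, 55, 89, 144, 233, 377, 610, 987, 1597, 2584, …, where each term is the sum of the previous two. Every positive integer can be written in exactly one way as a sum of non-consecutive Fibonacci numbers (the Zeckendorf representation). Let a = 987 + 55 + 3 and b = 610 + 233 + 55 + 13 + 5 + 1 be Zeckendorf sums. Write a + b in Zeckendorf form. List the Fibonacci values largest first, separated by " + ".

1597 + 233 + 89 + 34 + 8 + 1

The two numbers are 1045 and 917, so their sum is 1962.
Greedily peel off the largest Fibonacci term at each step:
take 1597 (≤ 1962); 1962 − 1597 = 365
take 233 (≤ 365); 365 − 233 = 132
take 89 (≤ 132); 132 − 89 = 43
take 34 (≤ 43); 43 − 34 = 9
take 8 (≤ 9); 9 − 8 = 1
take 1 (≤ 1); 1 − 1 = 0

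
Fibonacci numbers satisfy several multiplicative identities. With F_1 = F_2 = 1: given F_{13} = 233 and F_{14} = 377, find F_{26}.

By the doubling identity F_{2k} = F_k(2F_{k+1} − F_k): F_{26} = 233·(2·377 − 233) = 233·521 = 121393.

121393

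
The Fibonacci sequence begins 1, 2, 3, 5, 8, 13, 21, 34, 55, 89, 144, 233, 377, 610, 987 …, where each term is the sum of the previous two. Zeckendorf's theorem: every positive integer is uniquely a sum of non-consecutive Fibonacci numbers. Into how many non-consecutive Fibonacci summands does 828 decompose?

610 ≤ 828 < 987, so take 610; remainder 218
144 ≤ 218 < 233, so take 144; remainder 74
55 ≤ 74 < 89, so take 55; remainder 19
13 ≤ 19 < 21, so take 13; remainder 6
5 ≤ 6 < 8, so take 5; remainder 1
1 ≤ 1 < 2, so take 1; remainder 0
828 = 610 + 144 + 55 + 13 + 5 + 1, which has 6 terms.

6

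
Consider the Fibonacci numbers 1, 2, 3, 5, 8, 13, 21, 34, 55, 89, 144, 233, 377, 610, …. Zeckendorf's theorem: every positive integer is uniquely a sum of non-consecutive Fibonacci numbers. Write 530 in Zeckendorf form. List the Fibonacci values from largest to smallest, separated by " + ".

530 − 377 = 153
153 − 144 = 9
9 − 8 = 1
1 − 1 = 0
So 530 = 377 + 144 + 8 + 1, with no two terms consecutive in the sequence.

377 + 144 + 8 + 1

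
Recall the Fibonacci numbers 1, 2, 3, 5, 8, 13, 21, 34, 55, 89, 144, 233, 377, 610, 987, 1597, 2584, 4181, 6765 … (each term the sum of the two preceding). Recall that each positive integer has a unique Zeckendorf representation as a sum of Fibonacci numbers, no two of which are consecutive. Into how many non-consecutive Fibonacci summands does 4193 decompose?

4

4193: greatest Fibonacci not exceeding it is 4181, leaving 12
12: greatest Fibonacci not exceeding it is 8, leaving 4
4: greatest Fibonacci not exceeding it is 3, leaving 1
1: greatest Fibonacci not exceeding it is 1, leaving 0
4193 = 4181 + 8 + 3 + 1, which has 4 terms.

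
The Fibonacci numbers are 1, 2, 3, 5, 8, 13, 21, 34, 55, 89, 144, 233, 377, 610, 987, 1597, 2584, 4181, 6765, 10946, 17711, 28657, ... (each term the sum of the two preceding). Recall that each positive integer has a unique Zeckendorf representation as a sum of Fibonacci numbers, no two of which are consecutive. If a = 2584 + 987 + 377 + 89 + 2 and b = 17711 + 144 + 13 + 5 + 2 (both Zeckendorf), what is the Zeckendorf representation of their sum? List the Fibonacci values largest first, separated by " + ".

17711 + 4181 + 21 + 1

The two numbers are 4039 and 17875, so their sum is 21914.
Greedily peel off the largest Fibonacci term at each step:
17711 ≤ 21914 < 28657, so take 17711; remainder 4203
4181 ≤ 4203 < 6765, so take 4181; remainder 22
21 ≤ 22 < 34, so take 21; remainder 1
1 ≤ 1 < 2, so take 1; remainder 0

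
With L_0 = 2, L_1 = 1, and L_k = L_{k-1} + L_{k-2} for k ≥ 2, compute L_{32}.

4870847

Iterating the recurrence up to L_{26} = 271443 and L_{25} = 167761:
L_{27} = L_{26} + L_{25} = 271443 + 167761 = 439204
L_{28} = L_{27} + L_{26} = 439204 + 271443 = 710647
L_{29} = L_{28} + L_{27} = 710647 + 439204 = 1149851
L_{30} = L_{29} + L_{28} = 1149851 + 710647 = 1860498
L_{31} = L_{30} + L_{29} = 1860498 + 1149851 = 3010349
L_{32} = L_{31} + L_{30} = 3010349 + 1860498 = 4870847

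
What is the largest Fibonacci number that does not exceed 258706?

196418 ≤ 258706 < 317811, so the largest Fibonacci number not exceeding 258706 is 196418.

196418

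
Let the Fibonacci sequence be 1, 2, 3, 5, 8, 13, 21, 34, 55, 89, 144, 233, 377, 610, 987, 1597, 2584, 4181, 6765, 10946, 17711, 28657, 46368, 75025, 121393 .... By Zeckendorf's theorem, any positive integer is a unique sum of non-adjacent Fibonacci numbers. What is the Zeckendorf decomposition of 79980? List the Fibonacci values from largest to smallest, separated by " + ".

79980: greatest Fibonacci not exceeding it is 75025, leaving 4955
4955: greatest Fibonacci not exceeding it is 4181, leaving 774
774: greatest Fibonacci not exceeding it is 610, leaving 164
164: greatest Fibonacci not exceeding it is 144, leaving 20
20: greatest Fibonacci not exceeding it is 13, leaving 7
7: greatest Fibonacci not exceeding it is 5, leaving 2
2: greatest Fibonacci not exceeding it is 2, leaving 0
So 79980 = 75025 + 4181 + 610 + 144 + 13 + 5 + 2, with no two terms consecutive in the sequence.

75025 + 4181 + 610 + 144 + 13 + 5 + 2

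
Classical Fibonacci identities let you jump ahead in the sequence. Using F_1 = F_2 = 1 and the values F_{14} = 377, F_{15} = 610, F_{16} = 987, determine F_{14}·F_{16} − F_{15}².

-1

377·987 − 610² = 372099 − 372100 = -1. (Cassini's identity: F_{k−1}F_{k+1} − F_k² = (−1)^k.)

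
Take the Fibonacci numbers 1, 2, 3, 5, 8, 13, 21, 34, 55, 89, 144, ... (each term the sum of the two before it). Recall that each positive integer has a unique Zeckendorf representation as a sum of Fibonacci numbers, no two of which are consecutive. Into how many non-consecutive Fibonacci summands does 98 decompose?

Repeatedly subtract the largest Fibonacci number that fits:
89 ≤ 98 < 144, so take 89; remainder 9
8 ≤ 9 < 13, so take 8; remainder 1
1 ≤ 1 < 2, so take 1; remainder 0
98 = 89 + 8 + 1, which has 3 terms.

3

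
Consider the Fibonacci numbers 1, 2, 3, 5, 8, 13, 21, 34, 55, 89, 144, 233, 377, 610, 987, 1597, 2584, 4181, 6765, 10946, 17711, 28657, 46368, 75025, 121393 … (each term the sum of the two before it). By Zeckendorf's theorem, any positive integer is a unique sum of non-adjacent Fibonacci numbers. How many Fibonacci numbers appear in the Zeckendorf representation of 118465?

118465: greatest Fibonacci not exceeding it is 75025, leaving 43440
43440: greatest Fibonacci not exceeding it is 28657, leaving 14783
14783: greatest Fibonacci not exceeding it is 10946, leaving 3837
3837: greatest Fibonacci not exceeding it is 2584, leaving 1253
1253: greatest Fibonacci not exceeding it is 987, leaving 266
266: greatest Fibonacci not exceeding it is 233, leaving 33
33: greatest Fibonacci not exceeding it is 21, leaving 12
12: greatest Fibonacci not exceeding it is 8, leaving 4
4: greatest Fibonacci not exceeding it is 3, leaving 1
1: greatest Fibonacci not exceeding it is 1, leaving 0
118465 = 75025 + 28657 + 10946 + 2584 + 987 + 233 + 21 + 8 + 3 + 1, which has 10 terms.

10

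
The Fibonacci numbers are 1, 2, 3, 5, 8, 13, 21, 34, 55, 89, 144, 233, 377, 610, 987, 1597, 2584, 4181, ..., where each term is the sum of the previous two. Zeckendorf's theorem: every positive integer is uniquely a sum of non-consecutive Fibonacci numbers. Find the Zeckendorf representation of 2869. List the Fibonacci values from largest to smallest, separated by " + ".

Repeatedly subtract the largest Fibonacci number that fits:
2869: greatest Fibonacci not exceeding it is 2584, leaving 285
285: greatest Fibonacci not exceeding it is 233, leaving 52
52: greatest Fibonacci not exceeding it is 34, leaving 18
18: greatest Fibonacci not exceeding it is 13, leaving 5
5: greatest Fibonacci not exceeding it is 5, leaving 0
So 2869 = 2584 + 233 + 34 + 13 + 5, with no two terms consecutive in the sequence.

2584 + 233 + 34 + 13 + 5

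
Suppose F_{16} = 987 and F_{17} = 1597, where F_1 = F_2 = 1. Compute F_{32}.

By the doubling identity F_{2k} = F_k(2F_{k+1} − F_k): F_{32} = 987·(2·1597 − 987) = 987·2207 = 2178309.

2178309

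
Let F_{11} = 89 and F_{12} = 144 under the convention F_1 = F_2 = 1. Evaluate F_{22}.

By the doubling identity F_{2k} = F_k(2F_{k+1} − F_k): F_{22} = 89·(2·144 − 89) = 89·199 = 17711.

17711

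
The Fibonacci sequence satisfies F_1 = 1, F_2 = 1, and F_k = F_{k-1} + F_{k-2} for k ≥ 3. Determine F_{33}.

3524578

Iterating the recurrence up to F_{29} = 514229 and F_{28} = 317811:
F_{30} = F_{29} + F_{28} = 514229 + 317811 = 832040
F_{31} = F_{30} + F_{29} = 832040 + 514229 = 1346269
F_{32} = F_{31} + F_{30} = 1346269 + 832040 = 2178309
F_{33} = F_{32} + F_{31} = 2178309 + 1346269 = 3524578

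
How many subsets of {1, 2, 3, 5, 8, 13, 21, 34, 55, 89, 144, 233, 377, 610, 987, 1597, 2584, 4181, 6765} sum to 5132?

34

Each representation comes from the Zeckendorf form by replacing some F_k with F_{k−1} + F_{k−2} where possible.
5132 = 4181+610+233+89+13+5+1 = 4181+610+233+89+13+3+2+1 = 4181+610+233+55+34+13+5+1 = 4181+610+233+89+8+5+3+2+1 = … (30 more), for 34 in all.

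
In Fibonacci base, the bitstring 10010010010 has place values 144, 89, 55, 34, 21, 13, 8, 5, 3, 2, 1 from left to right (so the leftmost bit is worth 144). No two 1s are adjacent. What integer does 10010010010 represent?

Summing the place values of the 1 bits: 144 + 34 + 8 + 2 = 188.

188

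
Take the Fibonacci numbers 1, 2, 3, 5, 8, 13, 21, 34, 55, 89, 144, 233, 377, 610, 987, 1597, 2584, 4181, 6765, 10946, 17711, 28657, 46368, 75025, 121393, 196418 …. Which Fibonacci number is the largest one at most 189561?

121393 ≤ 189561 < 196418, so the largest Fibonacci number not exceeding 189561 is 121393.

121393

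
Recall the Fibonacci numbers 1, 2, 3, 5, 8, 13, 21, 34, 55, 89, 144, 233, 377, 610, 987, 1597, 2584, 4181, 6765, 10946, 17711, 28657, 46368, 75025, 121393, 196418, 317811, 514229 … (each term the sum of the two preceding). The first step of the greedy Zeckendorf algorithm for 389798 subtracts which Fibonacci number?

317811 ≤ 389798 < 514229, so the largest Fibonacci number not exceeding 389798 is 317811.

317811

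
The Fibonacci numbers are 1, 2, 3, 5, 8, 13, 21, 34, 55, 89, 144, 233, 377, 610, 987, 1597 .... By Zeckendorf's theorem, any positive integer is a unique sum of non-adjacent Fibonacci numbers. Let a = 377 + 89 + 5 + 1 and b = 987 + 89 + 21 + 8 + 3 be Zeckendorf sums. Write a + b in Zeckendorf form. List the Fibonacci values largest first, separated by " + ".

The two numbers are 472 and 1108, so their sum is 1580.
Repeatedly subtract the largest Fibonacci number that fits:
1580 − 987 = 593
593 − 377 = 216
216 − 144 = 72
72 − 55 = 17
17 − 13 = 4
4 − 3 = 1
1 − 1 = 0

987 + 377 + 144 + 55 + 13 + 3 + 1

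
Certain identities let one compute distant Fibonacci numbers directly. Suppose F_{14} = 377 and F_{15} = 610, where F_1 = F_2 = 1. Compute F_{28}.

By the doubling identity F_{2k} = F_k(2F_{k+1} − F_k): F_{28} = 377·(2·610 − 377) = 377·843 = 317811.

317811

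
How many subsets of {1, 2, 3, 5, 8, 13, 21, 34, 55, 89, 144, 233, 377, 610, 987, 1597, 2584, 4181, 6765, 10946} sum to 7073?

16

Starting from the Zeckendorf form and repeatedly splitting a term F_k into F_{k−1} + F_{k−2} (when neither is already used) reaches every representation.
7073 = 6765+233+55+13+5+2 = 6765+233+34+21+13+5+2 = 6765+144+89+55+13+5+2 = … (13 more), for 16 in all.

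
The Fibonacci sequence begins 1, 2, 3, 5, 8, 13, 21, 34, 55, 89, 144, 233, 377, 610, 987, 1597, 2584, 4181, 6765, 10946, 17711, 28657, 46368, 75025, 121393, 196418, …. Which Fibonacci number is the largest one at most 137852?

121393 ≤ 137852 < 196418, so the largest Fibonacci number not exceeding 137852 is 121393.

121393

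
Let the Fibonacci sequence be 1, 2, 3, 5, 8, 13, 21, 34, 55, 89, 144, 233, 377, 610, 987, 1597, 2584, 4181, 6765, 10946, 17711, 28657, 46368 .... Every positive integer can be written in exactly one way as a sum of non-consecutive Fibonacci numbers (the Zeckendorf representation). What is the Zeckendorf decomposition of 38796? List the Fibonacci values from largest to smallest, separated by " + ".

28657 + 6765 + 2584 + 610 + 144 + 34 + 2

Repeatedly subtract the largest Fibonacci number that fits:
38796 − 28657 = 10139
10139 − 6765 = 3374
3374 − 2584 = 790
790 − 610 = 180
180 − 144 = 36
36 − 34 = 2
2 − 2 = 0
So 38796 = 28657 + 6765 + 2584 + 610 + 144 + 34 + 2, with no two terms consecutive in the sequence.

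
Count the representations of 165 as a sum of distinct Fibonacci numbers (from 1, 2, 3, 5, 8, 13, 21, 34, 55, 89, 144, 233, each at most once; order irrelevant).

Starting from the Zeckendorf form and repeatedly splitting a term F_k into F_{k−1} + F_{k−2} (when neither is already used) reaches every representation.
165 = 144+21 = 144+13+8 = 89+55+21 = … (8 more), for 11 in all.

11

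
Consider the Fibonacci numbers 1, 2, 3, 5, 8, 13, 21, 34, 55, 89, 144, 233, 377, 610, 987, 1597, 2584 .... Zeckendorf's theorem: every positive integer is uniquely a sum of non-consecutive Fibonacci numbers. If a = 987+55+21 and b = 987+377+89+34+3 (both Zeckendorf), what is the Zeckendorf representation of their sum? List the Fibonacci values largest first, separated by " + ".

1597 + 610 + 233 + 89 + 21 + 3

The two numbers are 1063 and 1490, so their sum is 2553.
Repeatedly subtract the largest Fibonacci number that fits:
2553: greatest Fibonacci not exceeding it is 1597, leaving 956
956: greatest Fibonacci not exceeding it is 610, leaving 346
346: greatest Fibonacci not exceeding it is 233, leaving 113
113: greatest Fibonacci not exceeding it is 89, leaving 24
24: greatest Fibonacci not exceeding it is 21, leaving 3
3: greatest Fibonacci not exceeding it is 3, leaving 0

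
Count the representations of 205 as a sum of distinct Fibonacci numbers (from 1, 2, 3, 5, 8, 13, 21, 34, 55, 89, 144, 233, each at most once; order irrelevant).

Starting from the Zeckendorf form and repeatedly splitting a term F_k into F_{k−1} + F_{k−2} (when neither is already used) reaches every representation.
205 = 144+55+5+1 = 144+55+3+2+1 = 144+34+21+5+1 = … (7 more), for 10 in all.

10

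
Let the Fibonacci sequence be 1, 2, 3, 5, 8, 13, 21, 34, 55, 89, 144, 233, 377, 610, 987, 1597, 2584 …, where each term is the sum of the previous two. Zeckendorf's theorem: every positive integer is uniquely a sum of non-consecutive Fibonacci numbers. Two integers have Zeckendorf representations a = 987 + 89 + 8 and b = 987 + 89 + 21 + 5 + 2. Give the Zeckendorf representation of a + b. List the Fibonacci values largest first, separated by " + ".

1597 + 377 + 144 + 55 + 13 + 2

The two numbers are 1084 and 1104, so their sum is 2188.
Greedily peel off the largest Fibonacci term at each step:
take 1597 (≤ 2188); 2188 − 1597 = 591
take 377 (≤ 591); 591 − 377 = 214
take 144 (≤ 214); 214 − 144 = 70
take 55 (≤ 70); 70 − 55 = 15
take 13 (≤ 15); 15 − 13 = 2
take 2 (≤ 2); 2 − 2 = 0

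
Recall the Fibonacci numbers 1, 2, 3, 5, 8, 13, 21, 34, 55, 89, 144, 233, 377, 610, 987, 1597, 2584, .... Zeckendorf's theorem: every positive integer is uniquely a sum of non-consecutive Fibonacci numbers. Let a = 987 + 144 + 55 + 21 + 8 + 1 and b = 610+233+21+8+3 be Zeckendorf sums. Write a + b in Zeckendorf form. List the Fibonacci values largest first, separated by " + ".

The two numbers are 1216 and 875, so their sum is 2091.
Repeatedly subtract the largest Fibonacci number that fits:
take 1597 (≤ 2091); 2091 − 1597 = 494
take 377 (≤ 494); 494 − 377 = 117
take 89 (≤ 117); 117 − 89 = 28
take 21 (≤ 28); 28 − 21 = 7
take 5 (≤ 7); 7 − 5 = 2
take 2 (≤ 2); 2 − 2 = 0

1597 + 377 + 89 + 21 + 5 + 2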